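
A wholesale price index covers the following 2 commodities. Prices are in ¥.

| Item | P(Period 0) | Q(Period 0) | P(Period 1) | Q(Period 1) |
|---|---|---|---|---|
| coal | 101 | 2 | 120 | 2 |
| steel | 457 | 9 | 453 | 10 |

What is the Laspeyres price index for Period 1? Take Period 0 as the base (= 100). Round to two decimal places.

Laspeyres price index uses base-period quantities as weights.
ΣP(Period 1)·Q(Period 0) = 120×2 + 453×9 = 240 + 4077 = 4317
ΣP(Period 0)·Q(Period 0) = 101×2 + 457×9 = 202 + 4113 = 4315
Index = 4317 / 4315 × 100 = 100.0463

100.05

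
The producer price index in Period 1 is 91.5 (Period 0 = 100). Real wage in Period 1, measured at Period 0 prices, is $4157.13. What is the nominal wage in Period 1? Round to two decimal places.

Nominal = Real × (Index/100) = 4157.13 × (91.5/100)
        = 4157.13 × 0.915 = 3803.7740

3803.77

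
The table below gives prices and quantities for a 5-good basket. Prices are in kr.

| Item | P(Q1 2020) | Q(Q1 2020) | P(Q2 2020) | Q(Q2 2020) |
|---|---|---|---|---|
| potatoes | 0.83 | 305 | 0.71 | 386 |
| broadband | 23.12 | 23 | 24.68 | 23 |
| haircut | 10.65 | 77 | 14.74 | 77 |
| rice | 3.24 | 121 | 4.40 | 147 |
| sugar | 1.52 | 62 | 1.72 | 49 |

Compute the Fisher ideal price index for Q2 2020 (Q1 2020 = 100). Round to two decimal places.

122.07

Laspeyres component (base-period weights):
ΣP(Q2 2020)Q(Q1 2020) = 0.71×305 + 24.68×23 + 14.74×77 + 4.40×121 + 1.72×62 = 216.55 + 567.64 + 1134.98 + 532.4 + 106.64 = 2558.21
ΣP(Q1 2020)Q(Q1 2020) = 0.83×305 + 23.12×23 + 10.65×77 + 3.24×121 + 1.52×62 = 253.15 + 531.76 + 820.05 + 392.04 + 94.24 = 2091.24
L = 2558.21 / 2091.24 × 100 = 122.3298
Paasche component (current-period weights):
ΣP(Q2 2020)Q(Q2 2020) = 0.71×386 + 24.68×23 + 14.74×77 + 4.40×147 + 1.72×49 = 274.06 + 567.64 + 1134.98 + 646.8 + 84.28 = 2707.76
ΣP(Q1 2020)Q(Q2 2020) = 0.83×386 + 23.12×23 + 10.65×77 + 3.24×147 + 1.52×49 = 320.38 + 531.76 + 820.05 + 476.28 + 74.48 = 2222.95
P = 2707.76 / 2222.95 × 100 = 121.8093
Fisher = √(L × P) = √(122.3298 × 121.8093) = 122.0693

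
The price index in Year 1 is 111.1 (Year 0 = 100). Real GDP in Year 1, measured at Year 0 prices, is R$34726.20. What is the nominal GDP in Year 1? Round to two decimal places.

Nominal = Real × (Index/100) = 34726.20 × (111.1/100)
        = 34726.20 × 1.111 = 38580.8082

38580.81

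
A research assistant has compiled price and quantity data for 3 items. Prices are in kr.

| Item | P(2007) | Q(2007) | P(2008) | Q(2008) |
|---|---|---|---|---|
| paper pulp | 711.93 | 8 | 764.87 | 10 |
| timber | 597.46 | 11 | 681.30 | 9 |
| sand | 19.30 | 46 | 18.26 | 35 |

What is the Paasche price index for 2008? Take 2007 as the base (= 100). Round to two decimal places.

Paasche price index uses current-period quantities as weights.
ΣP(2008)·Q(2008) = 764.87×10 + 681.30×9 + 18.26×35 = 7648.7 + 6131.7 + 639.1 = 14419.5
ΣP(2007)·Q(2008) = 711.93×10 + 597.46×9 + 19.30×35 = 7119.3 + 5377.14 + 675.5 = 13171.94
Index = 14419.5 / 13171.94 × 100 = 109.4713

109.47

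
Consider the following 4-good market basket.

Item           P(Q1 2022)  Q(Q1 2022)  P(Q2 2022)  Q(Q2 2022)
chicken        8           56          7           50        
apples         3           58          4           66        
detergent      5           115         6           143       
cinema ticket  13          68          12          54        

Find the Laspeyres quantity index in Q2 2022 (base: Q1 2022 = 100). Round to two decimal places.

96.83

Laspeyres quantity index uses base-period prices as weights.
ΣP(Q1 2022)·Q(Q2 2022) = 8×50 + 3×66 + 5×143 + 13×54 = 400 + 198 + 715 + 702 = 2015
ΣP(Q1 2022)·Q(Q1 2022) = 8×56 + 3×58 + 5×115 + 13×68 = 448 + 174 + 575 + 884 = 2081
Index = 2015 / 2081 × 100 = 96.8284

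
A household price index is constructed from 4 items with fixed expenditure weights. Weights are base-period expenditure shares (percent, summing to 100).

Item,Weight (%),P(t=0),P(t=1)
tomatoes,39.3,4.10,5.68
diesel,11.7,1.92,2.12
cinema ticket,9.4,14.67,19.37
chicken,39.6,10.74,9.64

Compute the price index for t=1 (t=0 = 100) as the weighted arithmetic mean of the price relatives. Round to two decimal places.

tomatoes: 39.3 × (5.68/4.10) = 39.3 × 1.385366 = 54.4449
diesel: 11.7 × (2.12/1.92) = 11.7 × 1.104167 = 12.9187
cinema ticket: 9.4 × (19.37/14.67) = 9.4 × 1.320382 = 12.4116
chicken: 39.6 × (9.64/10.74) = 39.6 × 0.897579 = 35.5441
Index = Σ wᵢ·(p₁ᵢ/p₀ᵢ) = 54.4449 + 12.9187 + 12.4116 + 35.5441 = 115.3194

115.32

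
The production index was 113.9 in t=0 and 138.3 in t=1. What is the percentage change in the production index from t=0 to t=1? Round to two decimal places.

21.42%

Change = (138.3 − 113.9) / 113.9 × 100
       = 24.4 / 113.9 × 100 = 21.4223%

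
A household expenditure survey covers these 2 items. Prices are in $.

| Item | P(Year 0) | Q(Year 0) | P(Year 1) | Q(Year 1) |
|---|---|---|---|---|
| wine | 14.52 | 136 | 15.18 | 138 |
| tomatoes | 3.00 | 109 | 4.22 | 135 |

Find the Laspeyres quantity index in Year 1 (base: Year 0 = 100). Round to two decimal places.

Laspeyres quantity index uses base-period prices as weights.
ΣP(Year 0)·Q(Year 1) = 14.52×138 + 3.00×135 = 2003.76 + 405 = 2408.76
ΣP(Year 0)·Q(Year 0) = 14.52×136 + 3.00×109 = 1974.72 + 327 = 2301.72
Index = 2408.76 / 2301.72 × 100 = 104.6504

104.65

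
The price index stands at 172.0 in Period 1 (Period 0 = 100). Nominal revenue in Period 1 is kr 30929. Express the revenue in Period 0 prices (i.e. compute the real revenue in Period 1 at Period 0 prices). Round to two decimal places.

Real = Nominal ÷ (Index/100) = 30929 ÷ (172.0/100)
     = 30929 ÷ 1.720 = 17981.9767

17981.98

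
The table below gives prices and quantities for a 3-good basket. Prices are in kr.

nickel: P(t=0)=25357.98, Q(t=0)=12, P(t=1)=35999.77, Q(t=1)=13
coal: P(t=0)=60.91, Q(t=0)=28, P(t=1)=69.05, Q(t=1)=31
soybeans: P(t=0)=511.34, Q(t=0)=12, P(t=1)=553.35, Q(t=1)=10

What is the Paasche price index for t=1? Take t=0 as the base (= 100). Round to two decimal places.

Paasche price index uses current-period quantities as weights.
ΣP(t=1)·Q(t=1) = 35999.77×13 + 69.05×31 + 553.35×10 = 467997.01 + 2140.55 + 5533.5 = 475671.06
ΣP(t=0)·Q(t=1) = 25357.98×13 + 60.91×31 + 511.34×10 = 329653.74 + 1888.21 + 5113.4 = 336655.35
Index = 475671.06 / 336655.35 × 100 = 141.2932

141.29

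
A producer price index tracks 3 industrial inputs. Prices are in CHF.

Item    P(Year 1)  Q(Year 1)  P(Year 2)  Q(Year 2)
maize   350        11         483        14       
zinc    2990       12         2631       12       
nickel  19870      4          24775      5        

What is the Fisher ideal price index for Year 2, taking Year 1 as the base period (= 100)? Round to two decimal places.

114.91

Laspeyres component (base-period weights):
ΣP(Year 2)Q(Year 1) = 483×11 + 2631×12 + 24775×4 = 5313 + 31572 + 99100 = 135985
ΣP(Year 1)Q(Year 1) = 350×11 + 2990×12 + 19870×4 = 3850 + 35880 + 79480 = 119210
L = 135985 / 119210 × 100 = 114.0718
Paasche component (current-period weights):
ΣP(Year 2)Q(Year 2) = 483×14 + 2631×12 + 24775×5 = 6762 + 31572 + 123875 = 162209
ΣP(Year 1)Q(Year 2) = 350×14 + 2990×12 + 19870×5 = 4900 + 35880 + 99350 = 140130
P = 162209 / 140130 × 100 = 115.7561
Fisher = √(L × P) = √(114.0718 × 115.7561) = 114.9109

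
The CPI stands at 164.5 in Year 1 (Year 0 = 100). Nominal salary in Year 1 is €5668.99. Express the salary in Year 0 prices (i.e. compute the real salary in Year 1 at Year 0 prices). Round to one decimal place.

3446.2

Real = Nominal ÷ (Index/100) = 5668.99 ÷ (164.5/100)
     = 5668.99 ÷ 1.645 = 3446.1945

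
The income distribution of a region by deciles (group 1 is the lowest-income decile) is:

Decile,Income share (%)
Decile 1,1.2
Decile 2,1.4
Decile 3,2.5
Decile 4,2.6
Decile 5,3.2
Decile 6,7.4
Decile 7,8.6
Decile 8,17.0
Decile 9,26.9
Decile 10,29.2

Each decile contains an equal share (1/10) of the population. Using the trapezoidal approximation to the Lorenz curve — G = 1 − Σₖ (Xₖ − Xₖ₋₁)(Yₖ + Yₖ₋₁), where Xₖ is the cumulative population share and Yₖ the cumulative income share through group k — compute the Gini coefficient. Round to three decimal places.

Cumulative income shares Yₖ: 0.0120, 0.0260, 0.0510, 0.0770, 0.1090, 0.1830, 0.2690, 0.4390, 0.7080, 1.0000
Σ (Xₖ−Xₖ₋₁)(Yₖ+Yₖ₋₁) = (1/10)(0.0120+0.0000) + (1/10)(0.0260+0.0120) + (1/10)(0.0510+0.0260) + (1/10)(0.0770+0.0510) + (1/10)(0.1090+0.0770) + (1/10)(0.1830+0.1090) + (1/10)(0.2690+0.1830) + (1/10)(0.4390+0.2690) + (1/10)(0.7080+0.4390) + (1/10)(1.0000+0.7080)
  = 0.0012 + 0.0038 + 0.0077 + 0.0128 + 0.0186 + 0.0292 + 0.0452 + 0.0708 + 0.1147 + 0.1708 = 0.4748
G = 1 − 0.4748 = 0.5252

0.525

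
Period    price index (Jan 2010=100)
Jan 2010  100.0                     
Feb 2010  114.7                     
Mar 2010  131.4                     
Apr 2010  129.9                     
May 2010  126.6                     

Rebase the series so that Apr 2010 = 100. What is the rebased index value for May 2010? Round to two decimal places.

Rebased(May 2010) = 126.6 / 129.9 × 100 = 97.4596

97.46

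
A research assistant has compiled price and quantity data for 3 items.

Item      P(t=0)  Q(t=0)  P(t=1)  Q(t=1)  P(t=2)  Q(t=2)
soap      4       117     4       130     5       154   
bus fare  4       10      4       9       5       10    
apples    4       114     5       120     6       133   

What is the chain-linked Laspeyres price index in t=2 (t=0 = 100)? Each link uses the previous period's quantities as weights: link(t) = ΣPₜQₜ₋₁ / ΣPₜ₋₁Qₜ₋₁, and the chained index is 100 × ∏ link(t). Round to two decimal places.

136.88

Link t=0→t=1:
ΣP(t=1)Q(t=0) = 4×117 + 4×10 + 5×114 = 468 + 40 + 570 = 1078
ΣP(t=0)Q(t=0) = 4×117 + 4×10 + 4×114 = 468 + 40 + 456 = 964
link = 1078/964 = 1.118257
Link t=1→t=2:
ΣP(t=2)Q(t=1) = 5×130 + 5×9 + 6×120 = 650 + 45 + 720 = 1415
ΣP(t=1)Q(t=1) = 4×130 + 4×9 + 5×120 = 520 + 36 + 600 = 1156
link = 1415/1156 = 1.224048
Chained index = 100 × 1.118257 × 1.224048 = 136.8801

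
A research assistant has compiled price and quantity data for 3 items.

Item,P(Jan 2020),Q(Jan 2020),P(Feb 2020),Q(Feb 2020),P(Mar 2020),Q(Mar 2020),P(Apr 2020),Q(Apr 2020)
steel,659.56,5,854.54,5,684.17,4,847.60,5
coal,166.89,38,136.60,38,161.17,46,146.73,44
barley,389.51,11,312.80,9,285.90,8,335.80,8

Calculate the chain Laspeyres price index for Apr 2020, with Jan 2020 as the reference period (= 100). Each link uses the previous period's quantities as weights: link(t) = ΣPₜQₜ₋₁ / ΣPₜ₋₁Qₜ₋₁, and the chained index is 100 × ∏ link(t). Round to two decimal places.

Link Jan 2020→Feb 2020:
ΣP(Feb 2020)Q(Jan 2020) = 854.54×5 + 136.60×38 + 312.80×11 = 4272.7 + 5190.8 + 3440.8 = 12904.3
ΣP(Jan 2020)Q(Jan 2020) = 659.56×5 + 166.89×38 + 389.51×11 = 3297.8 + 6341.82 + 4284.61 = 13924.23
link = 12904.3/13924.23 = 0.926751
Link Feb 2020→Mar 2020:
ΣP(Mar 2020)Q(Feb 2020) = 684.17×5 + 161.17×38 + 285.90×9 = 3420.85 + 6124.46 + 2573.1 = 12118.41
ΣP(Feb 2020)Q(Feb 2020) = 854.54×5 + 136.60×38 + 312.80×9 = 4272.7 + 5190.8 + 2815.2 = 12278.7
link = 12118.41/12278.7 = 0.986946
Link Mar 2020→Apr 2020:
ΣP(Apr 2020)Q(Mar 2020) = 847.60×4 + 146.73×46 + 335.80×8 = 3390.4 + 6749.58 + 2686.4 = 12826.38
ΣP(Mar 2020)Q(Mar 2020) = 684.17×4 + 161.17×46 + 285.90×8 = 2736.68 + 7413.82 + 2287.2 = 12437.7
link = 12826.38/12437.7 = 1.031250
Chained index = 100 × 0.926751 × 0.986946 × 1.031250 = 94.3236

94.32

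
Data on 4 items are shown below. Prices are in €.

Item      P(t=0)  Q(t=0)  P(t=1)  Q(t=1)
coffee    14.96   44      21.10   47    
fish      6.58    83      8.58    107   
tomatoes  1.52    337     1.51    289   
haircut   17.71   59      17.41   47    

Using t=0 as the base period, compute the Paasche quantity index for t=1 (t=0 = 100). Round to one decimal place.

Paasche quantity index uses current-period prices as weights.
ΣP(t=1)·Q(t=1) = 21.10×47 + 8.58×107 + 1.51×289 + 17.41×47 = 991.7 + 918.06 + 436.39 + 818.27 = 3164.42
ΣP(t=1)·Q(t=0) = 21.10×44 + 8.58×83 + 1.51×337 + 17.41×59 = 928.4 + 712.14 + 508.87 + 1027.19 = 3176.6
Index = 3164.42 / 3176.6 × 100 = 99.6166

99.6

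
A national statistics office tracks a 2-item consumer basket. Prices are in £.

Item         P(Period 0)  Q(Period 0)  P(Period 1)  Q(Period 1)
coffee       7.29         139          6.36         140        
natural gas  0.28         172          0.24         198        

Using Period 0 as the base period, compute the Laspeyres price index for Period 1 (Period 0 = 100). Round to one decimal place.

87.2

Laspeyres price index uses base-period quantities as weights.
ΣP(Period 1)·Q(Period 0) = 6.36×139 + 0.24×172 = 884.04 + 41.28 = 925.32
ΣP(Period 0)·Q(Period 0) = 7.29×139 + 0.28×172 = 1013.31 + 48.16 = 1061.47
Index = 925.32 / 1061.47 × 100 = 87.1734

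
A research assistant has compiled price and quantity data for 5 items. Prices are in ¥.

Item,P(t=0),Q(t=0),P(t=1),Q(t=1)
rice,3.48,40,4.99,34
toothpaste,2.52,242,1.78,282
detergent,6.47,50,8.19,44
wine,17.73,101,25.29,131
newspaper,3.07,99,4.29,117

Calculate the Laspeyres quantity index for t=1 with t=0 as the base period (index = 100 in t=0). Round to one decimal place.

119.8

Laspeyres quantity index uses base-period prices as weights.
ΣP(t=0)·Q(t=1) = 3.48×34 + 2.52×282 + 6.47×44 + 17.73×131 + 3.07×117 = 118.32 + 710.64 + 284.68 + 2322.63 + 359.19 = 3795.46
ΣP(t=0)·Q(t=0) = 3.48×40 + 2.52×242 + 6.47×50 + 17.73×101 + 3.07×99 = 139.2 + 609.84 + 323.5 + 1790.73 + 303.93 = 3167.2
Index = 3795.46 / 3167.2 × 100 = 119.8364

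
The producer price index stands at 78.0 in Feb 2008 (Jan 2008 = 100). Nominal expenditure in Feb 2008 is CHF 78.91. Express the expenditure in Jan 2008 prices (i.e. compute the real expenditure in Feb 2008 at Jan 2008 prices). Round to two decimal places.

Real = Nominal ÷ (Index/100) = 78.91 ÷ (78.0/100)
     = 78.91 ÷ 0.780 = 101.1667

101.17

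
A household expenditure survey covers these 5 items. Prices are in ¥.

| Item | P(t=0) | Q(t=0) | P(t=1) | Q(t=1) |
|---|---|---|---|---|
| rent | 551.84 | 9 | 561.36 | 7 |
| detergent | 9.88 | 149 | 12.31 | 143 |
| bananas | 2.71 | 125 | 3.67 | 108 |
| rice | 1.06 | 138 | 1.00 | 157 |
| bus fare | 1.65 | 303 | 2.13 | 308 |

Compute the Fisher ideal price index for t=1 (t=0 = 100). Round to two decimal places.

Laspeyres component (base-period weights):
ΣP(t=1)Q(t=0) = 561.36×9 + 12.31×149 + 3.67×125 + 1.00×138 + 2.13×303 = 5052.24 + 1834.19 + 458.75 + 138 + 645.39 = 8128.57
ΣP(t=0)Q(t=0) = 551.84×9 + 9.88×149 + 2.71×125 + 1.06×138 + 1.65×303 = 4966.56 + 1472.12 + 338.75 + 146.28 + 499.95 = 7423.66
L = 8128.57 / 7423.66 × 100 = 109.4955
Paasche component (current-period weights):
ΣP(t=1)Q(t=1) = 561.36×7 + 12.31×143 + 3.67×108 + 1.00×157 + 2.13×308 = 3929.52 + 1760.33 + 396.36 + 157 + 656.04 = 6899.25
ΣP(t=0)Q(t=1) = 551.84×7 + 9.88×143 + 2.71×108 + 1.06×157 + 1.65×308 = 3862.88 + 1412.84 + 292.68 + 166.42 + 508.2 = 6243.02
P = 6899.25 / 6243.02 × 100 = 110.5114
Fisher = √(L × P) = √(109.4955 × 110.5114) = 110.0023

110.00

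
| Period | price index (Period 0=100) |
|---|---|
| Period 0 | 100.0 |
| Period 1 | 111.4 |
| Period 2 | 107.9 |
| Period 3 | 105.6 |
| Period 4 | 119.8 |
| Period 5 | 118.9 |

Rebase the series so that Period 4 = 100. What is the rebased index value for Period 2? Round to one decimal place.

90.1

Rebased(Period 2) = 107.9 / 119.8 × 100 = 90.0668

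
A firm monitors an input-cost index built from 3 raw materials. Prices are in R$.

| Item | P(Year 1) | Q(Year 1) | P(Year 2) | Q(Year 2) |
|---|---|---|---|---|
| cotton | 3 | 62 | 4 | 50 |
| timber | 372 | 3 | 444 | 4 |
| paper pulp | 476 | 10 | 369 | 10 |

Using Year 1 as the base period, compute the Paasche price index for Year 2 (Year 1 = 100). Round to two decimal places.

Paasche price index uses current-period quantities as weights.
ΣP(Year 2)·Q(Year 2) = 4×50 + 444×4 + 369×10 = 200 + 1776 + 3690 = 5666
ΣP(Year 1)·Q(Year 2) = 3×50 + 372×4 + 476×10 = 150 + 1488 + 4760 = 6398
Index = 5666 / 6398 × 100 = 88.5589

88.56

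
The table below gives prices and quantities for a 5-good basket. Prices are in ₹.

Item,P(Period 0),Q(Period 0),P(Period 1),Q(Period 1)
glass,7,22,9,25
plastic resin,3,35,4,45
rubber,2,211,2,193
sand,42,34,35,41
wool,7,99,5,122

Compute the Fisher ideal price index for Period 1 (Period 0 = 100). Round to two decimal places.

Laspeyres component (base-period weights):
ΣP(Period 1)Q(Period 0) = 9×22 + 4×35 + 2×211 + 35×34 + 5×99 = 198 + 140 + 422 + 1190 + 495 = 2445
ΣP(Period 0)Q(Period 0) = 7×22 + 3×35 + 2×211 + 42×34 + 7×99 = 154 + 105 + 422 + 1428 + 693 = 2802
L = 2445 / 2802 × 100 = 87.2591
Paasche component (current-period weights):
ΣP(Period 1)Q(Period 1) = 9×25 + 4×45 + 2×193 + 35×41 + 5×122 = 225 + 180 + 386 + 1435 + 610 = 2836
ΣP(Period 0)Q(Period 1) = 7×25 + 3×45 + 2×193 + 42×41 + 7×122 = 175 + 135 + 386 + 1722 + 854 = 3272
P = 2836 / 3272 × 100 = 86.6748
Fisher = √(L × P) = √(87.2591 × 86.6748) = 86.9665

86.97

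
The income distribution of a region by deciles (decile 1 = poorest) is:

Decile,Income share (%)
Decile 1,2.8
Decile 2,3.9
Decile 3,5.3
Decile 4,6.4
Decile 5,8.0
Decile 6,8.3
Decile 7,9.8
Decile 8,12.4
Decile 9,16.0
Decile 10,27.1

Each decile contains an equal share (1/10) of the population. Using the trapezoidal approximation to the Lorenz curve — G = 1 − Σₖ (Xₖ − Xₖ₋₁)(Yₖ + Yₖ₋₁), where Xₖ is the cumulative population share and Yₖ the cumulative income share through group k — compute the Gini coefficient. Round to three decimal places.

0.349

Cumulative income shares Yₖ: 0.0280, 0.0670, 0.1200, 0.1840, 0.2640, 0.3470, 0.4450, 0.5690, 0.7290, 1.0000
Σ (Xₖ−Xₖ₋₁)(Yₖ+Yₖ₋₁) = (1/10)(0.0280+0.0000) + (1/10)(0.0670+0.0280) + (1/10)(0.1200+0.0670) + (1/10)(0.1840+0.1200) + (1/10)(0.2640+0.1840) + (1/10)(0.3470+0.2640) + (1/10)(0.4450+0.3470) + (1/10)(0.5690+0.4450) + (1/10)(0.7290+0.5690) + (1/10)(1.0000+0.7290)
  = 0.0028 + 0.0095 + 0.0187 + 0.0304 + 0.0448 + 0.0611 + 0.0792 + 0.1014 + 0.1298 + 0.1729 = 0.6506
G = 1 − 0.6506 = 0.3494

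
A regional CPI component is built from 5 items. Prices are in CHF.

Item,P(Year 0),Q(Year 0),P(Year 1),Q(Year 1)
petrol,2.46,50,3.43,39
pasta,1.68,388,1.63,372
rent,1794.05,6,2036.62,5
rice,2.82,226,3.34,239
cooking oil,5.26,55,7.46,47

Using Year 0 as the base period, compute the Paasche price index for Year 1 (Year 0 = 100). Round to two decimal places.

113.76

Paasche price index uses current-period quantities as weights.
ΣP(Year 1)·Q(Year 1) = 3.43×39 + 1.63×372 + 2036.62×5 + 3.34×239 + 7.46×47 = 133.77 + 606.36 + 10183.1 + 798.26 + 350.62 = 12072.11
ΣP(Year 0)·Q(Year 1) = 2.46×39 + 1.68×372 + 1794.05×5 + 2.82×239 + 5.26×47 = 95.94 + 624.96 + 8970.25 + 673.98 + 247.22 = 10612.35
Index = 12072.11 / 10612.35 × 100 = 113.7553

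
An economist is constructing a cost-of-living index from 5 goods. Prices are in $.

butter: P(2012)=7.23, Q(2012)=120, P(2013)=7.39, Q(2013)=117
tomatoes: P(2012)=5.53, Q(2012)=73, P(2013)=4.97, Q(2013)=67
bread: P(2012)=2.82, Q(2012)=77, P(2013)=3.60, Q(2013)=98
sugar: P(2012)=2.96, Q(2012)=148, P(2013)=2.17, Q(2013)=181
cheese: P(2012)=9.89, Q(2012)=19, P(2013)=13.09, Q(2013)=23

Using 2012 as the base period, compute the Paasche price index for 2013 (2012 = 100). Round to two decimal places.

99.48

Paasche price index uses current-period quantities as weights.
ΣP(2013)·Q(2013) = 7.39×117 + 4.97×67 + 3.60×98 + 2.17×181 + 13.09×23 = 864.63 + 332.99 + 352.8 + 392.77 + 301.07 = 2244.26
ΣP(2012)·Q(2013) = 7.23×117 + 5.53×67 + 2.82×98 + 2.96×181 + 9.89×23 = 845.91 + 370.51 + 276.36 + 535.76 + 227.47 = 2256.01
Index = 2244.26 / 2256.01 × 100 = 99.4792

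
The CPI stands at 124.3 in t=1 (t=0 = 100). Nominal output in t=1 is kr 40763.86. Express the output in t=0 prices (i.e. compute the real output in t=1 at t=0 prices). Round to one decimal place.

32794.7

Real = Nominal ÷ (Index/100) = 40763.86 ÷ (124.3/100)
     = 40763.86 ÷ 1.243 = 32794.7385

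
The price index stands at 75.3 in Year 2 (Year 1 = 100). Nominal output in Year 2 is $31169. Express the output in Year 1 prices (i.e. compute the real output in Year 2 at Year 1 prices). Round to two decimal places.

Real = Nominal ÷ (Index/100) = 31169 ÷ (75.3/100)
     = 31169 ÷ 0.753 = 41393.0943

41393.09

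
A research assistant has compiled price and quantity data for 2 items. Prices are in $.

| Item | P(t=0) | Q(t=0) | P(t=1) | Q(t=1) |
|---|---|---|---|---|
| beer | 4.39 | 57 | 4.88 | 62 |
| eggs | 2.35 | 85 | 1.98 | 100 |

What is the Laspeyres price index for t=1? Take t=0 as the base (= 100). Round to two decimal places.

Laspeyres price index uses base-period quantities as weights.
ΣP(t=1)·Q(t=0) = 4.88×57 + 1.98×85 = 278.16 + 168.3 = 446.46
ΣP(t=0)·Q(t=0) = 4.39×57 + 2.35×85 = 250.23 + 199.75 = 449.98
Index = 446.46 / 449.98 × 100 = 99.2177

99.22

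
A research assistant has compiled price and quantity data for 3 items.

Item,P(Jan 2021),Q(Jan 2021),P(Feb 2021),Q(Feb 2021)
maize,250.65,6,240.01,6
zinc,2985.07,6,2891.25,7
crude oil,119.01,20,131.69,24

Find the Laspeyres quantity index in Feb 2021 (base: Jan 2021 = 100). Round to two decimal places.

115.88

Laspeyres quantity index uses base-period prices as weights.
ΣP(Jan 2021)·Q(Feb 2021) = 250.65×6 + 2985.07×7 + 119.01×24 = 1503.9 + 20895.49 + 2856.24 = 25255.63
ΣP(Jan 2021)·Q(Jan 2021) = 250.65×6 + 2985.07×6 + 119.01×20 = 1503.9 + 17910.42 + 2380.2 = 21794.52
Index = 25255.63 / 21794.52 × 100 = 115.8806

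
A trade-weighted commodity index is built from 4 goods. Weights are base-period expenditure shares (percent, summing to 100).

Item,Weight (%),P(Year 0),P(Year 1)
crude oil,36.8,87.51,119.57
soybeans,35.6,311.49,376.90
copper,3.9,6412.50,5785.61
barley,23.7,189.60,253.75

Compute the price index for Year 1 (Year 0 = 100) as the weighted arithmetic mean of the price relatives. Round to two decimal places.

128.60

crude oil: 36.8 × (119.57/87.51) = 36.8 × 1.366358 = 50.2820
soybeans: 35.6 × (376.90/311.49) = 35.6 × 1.209991 = 43.0757
copper: 3.9 × (5785.61/6412.50) = 3.9 × 0.902239 = 3.5187
barley: 23.7 × (253.75/189.60) = 23.7 × 1.338344 = 31.7188
Index = Σ wᵢ·(p₁ᵢ/p₀ᵢ) = 50.2820 + 43.0757 + 3.5187 + 31.7188 = 128.5951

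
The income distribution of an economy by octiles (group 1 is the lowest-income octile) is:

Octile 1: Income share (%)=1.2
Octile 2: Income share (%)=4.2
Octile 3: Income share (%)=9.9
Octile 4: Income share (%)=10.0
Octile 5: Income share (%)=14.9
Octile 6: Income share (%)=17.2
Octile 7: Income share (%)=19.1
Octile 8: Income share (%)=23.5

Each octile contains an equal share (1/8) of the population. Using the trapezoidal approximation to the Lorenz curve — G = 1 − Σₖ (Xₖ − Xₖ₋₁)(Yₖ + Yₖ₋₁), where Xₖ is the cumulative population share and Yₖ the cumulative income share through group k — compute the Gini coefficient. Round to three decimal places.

Cumulative income shares Yₖ: 0.0120, 0.0540, 0.1530, 0.2530, 0.4020, 0.5740, 0.7650, 1.0000
Σ (Xₖ−Xₖ₋₁)(Yₖ+Yₖ₋₁) = (1/8)(0.0120+0.0000) + (1/8)(0.0540+0.0120) + (1/8)(0.1530+0.0540) + (1/8)(0.2530+0.1530) + (1/8)(0.4020+0.2530) + (1/8)(0.5740+0.4020) + (1/8)(0.7650+0.5740) + (1/8)(1.0000+0.7650)
  = 0.0015 + 0.0083 + 0.0259 + 0.0508 + 0.0819 + 0.1220 + 0.1674 + 0.2206 = 0.6783
G = 1 − 0.6783 = 0.3217

0.322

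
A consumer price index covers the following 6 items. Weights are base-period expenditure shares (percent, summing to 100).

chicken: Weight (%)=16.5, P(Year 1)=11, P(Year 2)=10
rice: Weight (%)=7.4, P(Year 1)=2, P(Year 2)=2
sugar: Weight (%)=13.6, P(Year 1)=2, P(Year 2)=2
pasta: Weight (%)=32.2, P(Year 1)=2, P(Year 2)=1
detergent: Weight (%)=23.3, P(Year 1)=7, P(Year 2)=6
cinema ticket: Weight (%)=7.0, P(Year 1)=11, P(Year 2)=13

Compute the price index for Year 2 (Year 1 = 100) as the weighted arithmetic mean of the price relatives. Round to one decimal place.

80.3

chicken: 16.5 × (10/11) = 16.5 × 0.909091 = 15.0000
rice: 7.4 × (2/2) = 7.4 × 1.000000 = 7.4000
sugar: 13.6 × (2/2) = 13.6 × 1.000000 = 13.6000
pasta: 32.2 × (1/2) = 32.2 × 0.500000 = 16.1000
detergent: 23.3 × (6/7) = 23.3 × 0.857143 = 19.9714
cinema ticket: 7.0 × (13/11) = 7.0 × 1.181818 = 8.2727
Index = Σ wᵢ·(p₁ᵢ/p₀ᵢ) = 15.0000 + 7.4000 + 13.6000 + 16.1000 + 19.9714 + 8.2727 = 80.3442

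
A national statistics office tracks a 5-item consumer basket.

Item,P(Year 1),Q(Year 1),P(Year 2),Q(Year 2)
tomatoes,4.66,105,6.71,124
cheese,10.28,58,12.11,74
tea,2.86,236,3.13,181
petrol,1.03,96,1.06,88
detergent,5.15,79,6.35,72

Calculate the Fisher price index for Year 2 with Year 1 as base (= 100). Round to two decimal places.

122.03

Laspeyres component (base-period weights):
ΣP(Year 2)Q(Year 1) = 6.71×105 + 12.11×58 + 3.13×236 + 1.06×96 + 6.35×79 = 704.55 + 702.38 + 738.68 + 101.76 + 501.65 = 2749.02
ΣP(Year 1)Q(Year 1) = 4.66×105 + 10.28×58 + 2.86×236 + 1.03×96 + 5.15×79 = 489.3 + 596.24 + 674.96 + 98.88 + 406.85 = 2266.23
L = 2749.02 / 2266.23 × 100 = 121.3037
Paasche component (current-period weights):
ΣP(Year 2)Q(Year 2) = 6.71×124 + 12.11×74 + 3.13×181 + 1.06×88 + 6.35×72 = 832.04 + 896.14 + 566.53 + 93.28 + 457.2 = 2845.19
ΣP(Year 1)Q(Year 2) = 4.66×124 + 10.28×74 + 2.86×181 + 1.03×88 + 5.15×72 = 577.84 + 760.72 + 517.66 + 90.64 + 370.8 = 2317.66
P = 2845.19 / 2317.66 × 100 = 122.7613
Fisher = √(L × P) = √(121.3037 × 122.7613) = 122.0303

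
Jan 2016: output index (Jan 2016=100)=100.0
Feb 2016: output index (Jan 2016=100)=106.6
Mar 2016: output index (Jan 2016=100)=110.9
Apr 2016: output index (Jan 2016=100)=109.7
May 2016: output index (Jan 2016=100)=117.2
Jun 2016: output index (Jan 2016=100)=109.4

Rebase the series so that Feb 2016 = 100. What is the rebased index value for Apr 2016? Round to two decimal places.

102.91

Rebased(Apr 2016) = 109.7 / 106.6 × 100 = 102.9081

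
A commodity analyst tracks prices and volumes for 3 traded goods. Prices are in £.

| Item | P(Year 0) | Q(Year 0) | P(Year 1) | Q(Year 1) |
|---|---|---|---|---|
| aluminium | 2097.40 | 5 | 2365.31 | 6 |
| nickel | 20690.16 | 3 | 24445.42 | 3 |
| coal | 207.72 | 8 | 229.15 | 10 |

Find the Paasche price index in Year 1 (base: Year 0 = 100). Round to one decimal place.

Paasche price index uses current-period quantities as weights.
ΣP(Year 1)·Q(Year 1) = 2365.31×6 + 24445.42×3 + 229.15×10 = 14191.86 + 73336.26 + 2291.5 = 89819.62
ΣP(Year 0)·Q(Year 1) = 2097.40×6 + 20690.16×3 + 207.72×10 = 12584.4 + 62070.48 + 2077.2 = 76732.08
Index = 89819.62 / 76732.08 × 100 = 117.0562

117.1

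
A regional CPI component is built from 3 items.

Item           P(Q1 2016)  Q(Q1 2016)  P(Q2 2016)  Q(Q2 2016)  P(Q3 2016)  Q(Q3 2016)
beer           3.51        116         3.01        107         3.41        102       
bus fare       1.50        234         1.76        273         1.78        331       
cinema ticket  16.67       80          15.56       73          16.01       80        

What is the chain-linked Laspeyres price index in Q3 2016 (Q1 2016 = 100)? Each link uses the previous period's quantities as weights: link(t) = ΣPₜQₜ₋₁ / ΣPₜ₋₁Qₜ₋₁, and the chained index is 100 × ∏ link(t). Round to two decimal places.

Link Q1 2016→Q2 2016:
ΣP(Q2 2016)Q(Q1 2016) = 3.01×116 + 1.76×234 + 15.56×80 = 349.16 + 411.84 + 1244.8 = 2005.8
ΣP(Q1 2016)Q(Q1 2016) = 3.51×116 + 1.50×234 + 16.67×80 = 407.16 + 351 + 1333.6 = 2091.76
link = 2005.8/2091.76 = 0.958905
Link Q2 2016→Q3 2016:
ΣP(Q3 2016)Q(Q2 2016) = 3.41×107 + 1.78×273 + 16.01×73 = 364.87 + 485.94 + 1168.73 = 2019.54
ΣP(Q2 2016)Q(Q2 2016) = 3.01×107 + 1.76×273 + 15.56×73 = 322.07 + 480.48 + 1135.88 = 1938.43
link = 2019.54/1938.43 = 1.041843
Chained index = 100 × 0.958905 × 1.041843 = 99.9029

99.90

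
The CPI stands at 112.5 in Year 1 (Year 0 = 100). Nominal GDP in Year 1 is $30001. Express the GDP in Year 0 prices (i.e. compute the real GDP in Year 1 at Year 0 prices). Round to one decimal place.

Real = Nominal ÷ (Index/100) = 30001 ÷ (112.5/100)
     = 30001 ÷ 1.125 = 26667.5556

26667.6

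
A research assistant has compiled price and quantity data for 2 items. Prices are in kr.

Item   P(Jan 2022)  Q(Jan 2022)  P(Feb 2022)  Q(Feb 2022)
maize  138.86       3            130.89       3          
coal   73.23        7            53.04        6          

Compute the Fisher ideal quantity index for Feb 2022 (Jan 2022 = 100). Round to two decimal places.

92.59

Laspeyres component (base-period weights):
ΣP(Jan 2022)Q(Feb 2022) = 138.86×3 + 73.23×6 = 416.58 + 439.38 = 855.96
ΣP(Jan 2022)Q(Jan 2022) = 138.86×3 + 73.23×7 = 416.58 + 512.61 = 929.19
L = 855.96 / 929.19 × 100 = 92.1189
Paasche component (current-period weights):
ΣP(Feb 2022)Q(Feb 2022) = 130.89×3 + 53.04×6 = 392.67 + 318.24 = 710.91
ΣP(Feb 2022)Q(Jan 2022) = 130.89×3 + 53.04×7 = 392.67 + 371.28 = 763.95
P = 710.91 / 763.95 × 100 = 93.0571
Fisher = √(L × P) = √(92.1189 × 93.0571) = 92.5869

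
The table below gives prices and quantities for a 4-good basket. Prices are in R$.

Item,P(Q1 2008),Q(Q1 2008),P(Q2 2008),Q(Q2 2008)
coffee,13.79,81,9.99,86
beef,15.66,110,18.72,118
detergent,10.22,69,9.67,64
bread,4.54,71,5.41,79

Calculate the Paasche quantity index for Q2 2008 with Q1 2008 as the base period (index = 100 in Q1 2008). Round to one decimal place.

Paasche quantity index uses current-period prices as weights.
ΣP(Q2 2008)·Q(Q2 2008) = 9.99×86 + 18.72×118 + 9.67×64 + 5.41×79 = 859.14 + 2208.96 + 618.88 + 427.39 = 4114.37
ΣP(Q2 2008)·Q(Q1 2008) = 9.99×81 + 18.72×110 + 9.67×69 + 5.41×71 = 809.19 + 2059.2 + 667.23 + 384.11 = 3919.73
Index = 4114.37 / 3919.73 × 100 = 104.9656

105.0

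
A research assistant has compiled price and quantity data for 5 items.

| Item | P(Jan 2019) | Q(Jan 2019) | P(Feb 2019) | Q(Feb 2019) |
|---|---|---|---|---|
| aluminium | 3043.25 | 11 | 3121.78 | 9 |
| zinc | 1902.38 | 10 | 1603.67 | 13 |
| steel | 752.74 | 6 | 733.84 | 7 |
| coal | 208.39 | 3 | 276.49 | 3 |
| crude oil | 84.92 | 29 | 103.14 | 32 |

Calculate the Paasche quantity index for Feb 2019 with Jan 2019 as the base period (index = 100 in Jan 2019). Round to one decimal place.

Paasche quantity index uses current-period prices as weights.
ΣP(Feb 2019)·Q(Feb 2019) = 3121.78×9 + 1603.67×13 + 733.84×7 + 276.49×3 + 103.14×32 = 28096.02 + 20847.71 + 5136.88 + 829.47 + 3300.48 = 58210.56
ΣP(Feb 2019)·Q(Jan 2019) = 3121.78×11 + 1603.67×10 + 733.84×6 + 276.49×3 + 103.14×29 = 34339.58 + 16036.7 + 4403.04 + 829.47 + 2991.06 = 58599.85
Index = 58210.56 / 58599.85 × 100 = 99.3357

99.3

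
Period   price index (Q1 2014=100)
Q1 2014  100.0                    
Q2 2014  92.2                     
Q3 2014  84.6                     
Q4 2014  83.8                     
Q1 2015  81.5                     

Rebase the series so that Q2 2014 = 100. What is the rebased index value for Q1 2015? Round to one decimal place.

88.4

Rebased(Q1 2015) = 81.5 / 92.2 × 100 = 88.3948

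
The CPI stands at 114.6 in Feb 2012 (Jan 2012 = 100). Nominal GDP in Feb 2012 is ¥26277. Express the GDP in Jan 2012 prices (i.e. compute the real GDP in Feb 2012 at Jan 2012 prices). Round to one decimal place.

22929.3

Real = Nominal ÷ (Index/100) = 26277 ÷ (114.6/100)
     = 26277 ÷ 1.146 = 22929.3194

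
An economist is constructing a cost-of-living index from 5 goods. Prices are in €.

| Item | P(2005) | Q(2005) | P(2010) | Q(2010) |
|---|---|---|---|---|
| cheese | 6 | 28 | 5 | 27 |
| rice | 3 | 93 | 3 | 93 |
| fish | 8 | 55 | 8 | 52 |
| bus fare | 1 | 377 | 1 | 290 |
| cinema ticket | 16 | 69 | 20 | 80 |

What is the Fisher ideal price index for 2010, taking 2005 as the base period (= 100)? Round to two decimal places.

Laspeyres component (base-period weights):
ΣP(2010)Q(2005) = 5×28 + 3×93 + 8×55 + 1×377 + 20×69 = 140 + 279 + 440 + 377 + 1380 = 2616
ΣP(2005)Q(2005) = 6×28 + 3×93 + 8×55 + 1×377 + 16×69 = 168 + 279 + 440 + 377 + 1104 = 2368
L = 2616 / 2368 × 100 = 110.4730
Paasche component (current-period weights):
ΣP(2010)Q(2010) = 5×27 + 3×93 + 8×52 + 1×290 + 20×80 = 135 + 279 + 416 + 290 + 1600 = 2720
ΣP(2005)Q(2010) = 6×27 + 3×93 + 8×52 + 1×290 + 16×80 = 162 + 279 + 416 + 290 + 1280 = 2427
P = 2720 / 2427 × 100 = 112.0725
Fisher = √(L × P) = √(110.4730 × 112.0725) = 111.2699

111.27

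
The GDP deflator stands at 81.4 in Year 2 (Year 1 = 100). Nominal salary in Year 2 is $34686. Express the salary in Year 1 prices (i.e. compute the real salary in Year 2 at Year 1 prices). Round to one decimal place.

Real = Nominal ÷ (Index/100) = 34686 ÷ (81.4/100)
     = 34686 ÷ 0.814 = 42611.7936

42611.8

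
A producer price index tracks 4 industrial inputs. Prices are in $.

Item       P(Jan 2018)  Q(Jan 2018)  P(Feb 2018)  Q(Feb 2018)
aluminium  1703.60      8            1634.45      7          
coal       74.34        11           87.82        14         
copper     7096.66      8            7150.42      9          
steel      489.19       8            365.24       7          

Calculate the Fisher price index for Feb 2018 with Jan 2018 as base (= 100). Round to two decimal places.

Laspeyres component (base-period weights):
ΣP(Feb 2018)Q(Jan 2018) = 1634.45×8 + 87.82×11 + 7150.42×8 + 365.24×8 = 13075.6 + 966.02 + 57203.36 + 2921.92 = 74166.9
ΣP(Jan 2018)Q(Jan 2018) = 1703.60×8 + 74.34×11 + 7096.66×8 + 489.19×8 = 13628.8 + 817.74 + 56773.28 + 3913.52 = 75133.34
L = 74166.9 / 75133.34 × 100 = 98.7137
Paasche component (current-period weights):
ΣP(Feb 2018)Q(Feb 2018) = 1634.45×7 + 87.82×14 + 7150.42×9 + 365.24×7 = 11441.15 + 1229.48 + 64353.78 + 2556.68 = 79581.09
ΣP(Jan 2018)Q(Feb 2018) = 1703.60×7 + 74.34×14 + 7096.66×9 + 489.19×7 = 11925.2 + 1040.76 + 63869.94 + 3424.33 = 80260.23
P = 79581.09 / 80260.23 × 100 = 99.1538
Fisher = √(L × P) = √(98.7137 × 99.1538) = 98.9335

98.93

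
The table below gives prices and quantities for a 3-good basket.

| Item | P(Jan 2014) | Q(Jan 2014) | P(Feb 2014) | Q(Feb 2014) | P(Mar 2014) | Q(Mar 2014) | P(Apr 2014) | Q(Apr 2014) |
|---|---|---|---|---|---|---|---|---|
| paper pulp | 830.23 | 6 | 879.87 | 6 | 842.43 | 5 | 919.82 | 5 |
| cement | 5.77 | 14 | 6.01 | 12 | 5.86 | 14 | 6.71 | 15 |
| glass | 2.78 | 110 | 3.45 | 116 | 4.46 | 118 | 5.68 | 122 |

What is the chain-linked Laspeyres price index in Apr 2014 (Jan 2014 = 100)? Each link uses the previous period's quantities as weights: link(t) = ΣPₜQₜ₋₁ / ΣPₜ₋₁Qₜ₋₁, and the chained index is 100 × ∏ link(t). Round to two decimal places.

116.77

Link Jan 2014→Feb 2014:
ΣP(Feb 2014)Q(Jan 2014) = 879.87×6 + 6.01×14 + 3.45×110 = 5279.22 + 84.14 + 379.5 = 5742.86
ΣP(Jan 2014)Q(Jan 2014) = 830.23×6 + 5.77×14 + 2.78×110 = 4981.38 + 80.78 + 305.8 = 5367.96
link = 5742.86/5367.96 = 1.069840
Link Feb 2014→Mar 2014:
ΣP(Mar 2014)Q(Feb 2014) = 842.43×6 + 5.86×12 + 4.46×116 = 5054.58 + 70.32 + 517.36 = 5642.26
ΣP(Feb 2014)Q(Feb 2014) = 879.87×6 + 6.01×12 + 3.45×116 = 5279.22 + 72.12 + 400.2 = 5751.54
link = 5642.26/5751.54 = 0.981000
Link Mar 2014→Apr 2014:
ΣP(Apr 2014)Q(Mar 2014) = 919.82×5 + 6.71×14 + 5.68×118 = 4599.1 + 93.94 + 670.24 = 5363.28
ΣP(Mar 2014)Q(Mar 2014) = 842.43×5 + 5.86×14 + 4.46×118 = 4212.15 + 82.04 + 526.28 = 4820.47
link = 5363.28/4820.47 = 1.112605
Chained index = 100 × 1.069840 × 0.981000 × 1.112605 = 116.7694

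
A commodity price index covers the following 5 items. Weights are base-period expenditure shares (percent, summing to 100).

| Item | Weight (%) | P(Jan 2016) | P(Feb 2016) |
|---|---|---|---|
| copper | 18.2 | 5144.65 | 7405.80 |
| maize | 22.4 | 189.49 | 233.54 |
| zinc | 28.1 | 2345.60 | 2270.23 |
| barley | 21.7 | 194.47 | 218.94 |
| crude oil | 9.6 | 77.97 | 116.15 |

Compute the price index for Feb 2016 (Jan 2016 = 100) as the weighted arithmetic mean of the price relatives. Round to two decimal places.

119.73

copper: 18.2 × (7405.80/5144.65) = 18.2 × 1.439515 = 26.1992
maize: 22.4 × (233.54/189.49) = 22.4 × 1.232466 = 27.6072
zinc: 28.1 × (2270.23/2345.60) = 28.1 × 0.967867 = 27.1971
barley: 21.7 × (218.94/194.47) = 21.7 × 1.125829 = 24.4305
crude oil: 9.6 × (116.15/77.97) = 9.6 × 1.489676 = 14.3009
Index = Σ wᵢ·(p₁ᵢ/p₀ᵢ) = 26.1992 + 27.6072 + 27.1971 + 24.4305 + 14.3009 = 119.7349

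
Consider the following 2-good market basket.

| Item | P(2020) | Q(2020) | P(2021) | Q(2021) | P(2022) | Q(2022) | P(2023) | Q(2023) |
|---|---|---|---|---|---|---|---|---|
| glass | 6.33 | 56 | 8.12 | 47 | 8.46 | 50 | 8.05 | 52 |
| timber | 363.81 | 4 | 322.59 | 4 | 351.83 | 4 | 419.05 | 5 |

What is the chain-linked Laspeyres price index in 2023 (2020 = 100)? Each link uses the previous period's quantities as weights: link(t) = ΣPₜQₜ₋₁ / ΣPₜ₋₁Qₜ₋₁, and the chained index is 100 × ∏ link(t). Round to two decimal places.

118.22

Link 2020→2021:
ΣP(2021)Q(2020) = 8.12×56 + 322.59×4 = 454.72 + 1290.36 = 1745.08
ΣP(2020)Q(2020) = 6.33×56 + 363.81×4 = 354.48 + 1455.24 = 1809.72
link = 1745.08/1809.72 = 0.964282
Link 2021→2022:
ΣP(2022)Q(2021) = 8.46×47 + 351.83×4 = 397.62 + 1407.32 = 1804.94
ΣP(2021)Q(2021) = 8.12×47 + 322.59×4 = 381.64 + 1290.36 = 1672
link = 1804.94/1672 = 1.079510
Link 2022→2023:
ΣP(2023)Q(2022) = 8.05×50 + 419.05×4 = 402.5 + 1676.2 = 2078.7
ΣP(2022)Q(2022) = 8.46×50 + 351.83×4 = 423 + 1407.32 = 1830.32
link = 2078.7/1830.32 = 1.135703
Chained index = 100 × 0.964282 × 1.079510 × 1.135703 = 118.2212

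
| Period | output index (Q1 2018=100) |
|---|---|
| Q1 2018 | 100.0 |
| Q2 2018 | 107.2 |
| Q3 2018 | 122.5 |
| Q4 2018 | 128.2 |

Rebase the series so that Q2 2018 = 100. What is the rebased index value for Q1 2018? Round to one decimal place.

Rebased(Q1 2018) = 100.0 / 107.2 × 100 = 93.2836

93.3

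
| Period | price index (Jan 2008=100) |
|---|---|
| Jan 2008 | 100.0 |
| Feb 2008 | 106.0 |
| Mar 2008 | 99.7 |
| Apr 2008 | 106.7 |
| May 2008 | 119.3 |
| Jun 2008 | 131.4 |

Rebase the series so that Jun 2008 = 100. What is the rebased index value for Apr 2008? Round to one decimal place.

Rebased(Apr 2008) = 106.7 / 131.4 × 100 = 81.2024

81.2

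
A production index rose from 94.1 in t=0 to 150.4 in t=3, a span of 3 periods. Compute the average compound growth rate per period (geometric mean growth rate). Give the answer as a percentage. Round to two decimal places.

Growth factor = (150.4/94.1)^(1/3) = (1.598300)^(1/3) = 1.169193
Growth rate = 1.169193 − 1 = 0.169193 = 16.9193%

16.92%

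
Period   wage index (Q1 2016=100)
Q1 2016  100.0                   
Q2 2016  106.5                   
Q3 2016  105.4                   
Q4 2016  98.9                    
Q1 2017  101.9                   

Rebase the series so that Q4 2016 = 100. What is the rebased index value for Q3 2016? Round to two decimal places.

106.57

Rebased(Q3 2016) = 105.4 / 98.9 × 100 = 106.5723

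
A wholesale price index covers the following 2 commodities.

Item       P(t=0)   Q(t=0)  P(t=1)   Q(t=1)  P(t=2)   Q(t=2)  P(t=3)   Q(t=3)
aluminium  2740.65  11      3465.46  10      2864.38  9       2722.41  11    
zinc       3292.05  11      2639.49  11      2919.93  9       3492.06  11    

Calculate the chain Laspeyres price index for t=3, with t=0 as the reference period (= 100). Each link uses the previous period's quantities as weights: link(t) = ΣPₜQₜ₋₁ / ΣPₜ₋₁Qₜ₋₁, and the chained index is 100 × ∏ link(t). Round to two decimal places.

Link t=0→t=1:
ΣP(t=1)Q(t=0) = 3465.46×11 + 2639.49×11 = 38120.06 + 29034.39 = 67154.45
ΣP(t=0)Q(t=0) = 2740.65×11 + 3292.05×11 = 30147.15 + 36212.55 = 66359.7
link = 67154.45/66359.7 = 1.011976
Link t=1→t=2:
ΣP(t=2)Q(t=1) = 2864.38×10 + 2919.93×11 = 28643.8 + 32119.23 = 60763.03
ΣP(t=1)Q(t=1) = 3465.46×10 + 2639.49×11 = 34654.6 + 29034.39 = 63688.99
link = 60763.03/63688.99 = 0.954059
Link t=2→t=3:
ΣP(t=3)Q(t=2) = 2722.41×9 + 3492.06×9 = 24501.69 + 31428.54 = 55930.23
ΣP(t=2)Q(t=2) = 2864.38×9 + 2919.93×9 = 25779.42 + 26279.37 = 52058.79
link = 55930.23/52058.79 = 1.074367
Chained index = 100 × 1.011976 × 0.954059 × 1.074367 = 103.7285

103.73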